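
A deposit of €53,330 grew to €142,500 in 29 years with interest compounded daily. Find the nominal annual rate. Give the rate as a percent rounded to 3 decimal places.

3.389%

The 10585-period growth factor is 142,500/53,330 = 2.67204.
r/365 = 2.67204^(1/10585) − 1 ≈ 0.0000928567, so r ≈ 365·0.0000928567 = 3.38927%.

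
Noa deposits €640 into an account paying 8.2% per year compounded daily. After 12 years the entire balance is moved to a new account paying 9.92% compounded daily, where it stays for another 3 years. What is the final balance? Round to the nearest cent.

Phase 1: 640·(1 + 0.082/365)^4380 ≈ 1,711.8975.
Phase 2: 1,711.8975·(1 + 0.0992/365)^1095 ≈ 2,305.1873.

€2,305.19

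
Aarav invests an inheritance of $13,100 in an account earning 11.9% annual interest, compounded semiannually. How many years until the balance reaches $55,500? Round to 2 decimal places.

12.49 years

We need (1 + 0.0595)^(2t) = 4.2366, so 2t = ln 4.2366 / ln 1.0595 ≈ 24.9800.
t ≈ 24.9800/2 = 12.4900 years.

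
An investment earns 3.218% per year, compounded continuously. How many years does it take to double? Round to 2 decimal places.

21.54 years

e^(0.03218t) = 2, so 0.03218t = ln 2 ≈ 0.69315.
t ≈ 0.69315/0.03218 ≈ 21.5397.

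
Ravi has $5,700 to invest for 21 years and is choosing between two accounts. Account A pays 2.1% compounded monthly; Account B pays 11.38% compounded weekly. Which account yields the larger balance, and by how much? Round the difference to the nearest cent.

Account B, by $53,176.41

Account A growth factor: (1 + 0.00175)^252 ≈ 1.553661766; balance ≈ 8,855.8721.
Account B growth factor: (1 + 0.1138/52)^1092 ≈ 10.882857189; balance ≈ 62,032.2860.
Account B is larger by 53,176.4139.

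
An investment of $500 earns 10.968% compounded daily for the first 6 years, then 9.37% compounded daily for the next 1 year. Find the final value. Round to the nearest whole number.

After 6 years at 10.968%: 500 × 1.93089021 ≈ 965.4451.
Then 1 years at 9.37%: 965.4451 × 1.098217021 ≈ 1,060.2682.

$1,060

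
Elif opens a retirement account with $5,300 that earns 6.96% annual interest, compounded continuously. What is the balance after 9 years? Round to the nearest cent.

A = P·e^(rt) = 5,300·e^(0.0696·9) = 5,300·e^0.6264.
e^0.6264 ≈ 1.870863334, so A ≈ 9,915.5757.

$9,915.58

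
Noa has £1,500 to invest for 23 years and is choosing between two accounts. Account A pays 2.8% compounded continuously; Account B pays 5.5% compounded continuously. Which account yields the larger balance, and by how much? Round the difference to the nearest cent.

Account B, by £2,458.52

Account A growth factor: e^(0.028·23) = e^0.644 ≈ 1.904081995; balance ≈ 2,856.1230.
Account B growth factor: e^(0.055·23) = e^1.265 ≈ 3.543092736; balance ≈ 5,314.6391.
Account B is larger by 2,458.5161.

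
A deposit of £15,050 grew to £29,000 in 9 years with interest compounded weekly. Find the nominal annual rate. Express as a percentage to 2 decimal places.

7.29%

The 468-period growth factor is 29,000/15,050 = 1.92691.
r/52 = 1.92691^(1/468) − 1 ≈ 0.00140252, so r ≈ 52·0.00140252 = 7.29309%.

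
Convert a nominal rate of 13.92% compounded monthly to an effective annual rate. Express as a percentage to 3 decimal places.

14.843%

EAR = (1 + 13.92%/12)^12 − 1 = (1 + 0.0116)^12 − 1.
(1 + 0.0116)^12 ≈ 1.148433, so EAR ≈ 14.84335%.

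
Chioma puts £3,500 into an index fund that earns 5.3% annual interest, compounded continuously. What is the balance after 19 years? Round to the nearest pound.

A = P·e^(rt) = 3,500·e^(0.053·19) = 3,500·e^1.007.
e^1.007 ≈ 2.737376555, so A ≈ 9,580.8179.

£9,581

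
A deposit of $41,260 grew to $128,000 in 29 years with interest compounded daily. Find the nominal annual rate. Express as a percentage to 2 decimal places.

3.90%

(1 + r/365)^10585 = 128,000/41,260 = 3.10228.
1 + r/365 = 3.10228^(1/10585) ≈ 1.000107, so r/365 ≈ 0.000106962.
r ≈ 365·0.000106962 = 3.90413%.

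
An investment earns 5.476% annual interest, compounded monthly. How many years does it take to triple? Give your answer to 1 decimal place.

20.1 years

(1 + 0.00456333)^(12t) = 3.
12t = ln 3 / ln(1 + 0.00456333) ≈ 1.0986/0.00455295 ≈ 241.2967.
t ≈ 20.1081.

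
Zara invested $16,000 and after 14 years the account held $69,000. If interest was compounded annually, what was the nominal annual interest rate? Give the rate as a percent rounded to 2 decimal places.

11.00%

(1 + r)^14 = 69,000/16,000 = 4.3125.
1 + r = 4.3125^(1/14) ≈ 1.110038, so r ≈ 0.110038.
r ≈ 11.00379%.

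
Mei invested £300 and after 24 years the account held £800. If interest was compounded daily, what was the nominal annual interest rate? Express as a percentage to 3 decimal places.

The 8760-period growth factor is 800/300 = 2.66667.
r/365 = 2.66667^(1/8760) − 1 ≈ 0.000111973, so r ≈ 365·0.000111973 = 4.08702%.

4.087%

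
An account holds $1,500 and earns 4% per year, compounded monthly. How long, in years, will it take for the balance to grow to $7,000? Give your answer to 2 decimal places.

38.58 years

(1 + 0.00333333)^(12t) = 7,000/1,500 = 4.6667.
12t·ln(1 + 0.00333333) = ln(4.6667); 12t = 1.5404/0.00332779 ≈ 462.9033.
t ≈ 38.5753 years.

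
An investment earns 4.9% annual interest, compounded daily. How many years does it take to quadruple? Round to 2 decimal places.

28.29 years

(1 + 0.000134247)^(365t) = 4.
365t = ln 4 / ln(1 + 0.000134247) ≈ 1.3863/0.000134238 ≈ 10327.1715.
t ≈ 28.2936.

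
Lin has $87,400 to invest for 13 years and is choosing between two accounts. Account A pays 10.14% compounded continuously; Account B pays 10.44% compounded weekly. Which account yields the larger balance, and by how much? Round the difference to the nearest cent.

Account B, by $12,526.80

A: e^(0.1014·13) = e^1.3182 ≈ 3.73668927949, so 87,400 × 3.73668927949 ≈ 326,586.6430.
B: (1 + 0.1044/52)^676 ≈ 3.88001647906, so 87,400 × 3.88001647906 ≈ 339,113.4403.
Difference ≈ 12,526.7972 in favor of B.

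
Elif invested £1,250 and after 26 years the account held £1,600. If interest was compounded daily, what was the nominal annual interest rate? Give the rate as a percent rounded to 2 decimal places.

0.95%

(1 + r/365)^9490 = 1,600/1,250 = 1.28.
1 + r/365 = 1.28^(1/9490) ≈ 1.000026, so r/365 ≈ 0.000026013.
r ≈ 365·0.000026013 = 0.94947%.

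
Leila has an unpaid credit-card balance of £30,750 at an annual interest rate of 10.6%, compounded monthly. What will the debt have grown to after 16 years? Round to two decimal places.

£166,408.09

Periodic rate = 10.6%/12 = 0.00883333; periods = 12·16 = 192.
A = 30,750·(1 + 0.106/12)^192 ≈ 30,750·5.41164522547 ≈ 166,408.0907.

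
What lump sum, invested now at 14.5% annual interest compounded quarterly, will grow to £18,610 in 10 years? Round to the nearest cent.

£4,478.83

Periodic rate = 14.5%/4 = 0.03625; 40 periods.
P = 18,610/(1 + 0.03625)^40 ≈ 18,610/4.1551025067 ≈ 4,478.8305.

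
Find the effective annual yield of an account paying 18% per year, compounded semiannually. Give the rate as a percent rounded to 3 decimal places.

18.810%

One year is 2 periods at 0.09 each: (1 + 0.09)^2 ≈ 1.1881.
EAR = 1.1881 − 1 ≈ 18.81000%.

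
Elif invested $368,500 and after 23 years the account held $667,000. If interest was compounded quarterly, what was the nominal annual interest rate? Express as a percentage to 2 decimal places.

2.59%

The 92-period growth factor is 667,000/368,500 = 1.81004.
r/4 = 1.81004^(1/92) − 1 ≈ 0.00647029, so r ≈ 4·0.00647029 = 2.58812%.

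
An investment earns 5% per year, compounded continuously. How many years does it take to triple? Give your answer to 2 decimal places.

e^(0.05t) = 3, so 0.05t = ln 3 ≈ 1.0986.
t ≈ 1.0986/0.05 ≈ 21.9722.

21.97 years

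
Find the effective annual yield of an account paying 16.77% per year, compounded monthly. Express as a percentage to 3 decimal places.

One year is 12 periods at 0.013975 each: (1 + 0.013975)^12 ≈ 1.18121.
EAR = 1.18121 − 1 ≈ 18.12096%.

18.121%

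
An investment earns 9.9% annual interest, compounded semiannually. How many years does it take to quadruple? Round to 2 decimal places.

(1 + 0.0495)^(2t) = 4.
2t = ln 4 / ln(1 + 0.0495) ≈ 1.3863/0.0483139 ≈ 28.6935.
t ≈ 14.3468.

14.35 years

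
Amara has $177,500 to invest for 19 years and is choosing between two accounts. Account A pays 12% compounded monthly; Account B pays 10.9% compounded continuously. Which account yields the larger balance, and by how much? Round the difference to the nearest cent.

Account A growth factor: (1 + 0.01)^228 ≈ 9.666588301289; balance ≈ 1,715,819.4235.
Account B growth factor: e^(0.109·19) = e^2.071 ≈ 7.9327519047; balance ≈ 1,408,063.4631.
Account A is larger by 307,755.9604.

Account A, by $307,755.96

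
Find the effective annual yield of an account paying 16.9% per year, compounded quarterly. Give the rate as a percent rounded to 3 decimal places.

18.002%

EAR = (1 + 16.9%/4)^4 − 1 = (1 + 0.04225)^4 − 1.
(1 + 0.04225)^4 ≈ 1.180015, so EAR ≈ 18.00152%.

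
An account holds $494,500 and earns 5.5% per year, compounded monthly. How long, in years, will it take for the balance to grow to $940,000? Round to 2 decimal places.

11.71 years

We need (1 + 0.00458333)^(12t) = 1.9009, so 12t = ln 1.9009 / ln 1.004583 ≈ 140.4662.
t ≈ 140.4662/12 = 11.7055 years.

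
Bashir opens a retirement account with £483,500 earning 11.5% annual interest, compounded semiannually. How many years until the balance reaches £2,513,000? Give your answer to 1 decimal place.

14.7 years

We need (1 + 0.0575)^(2t) = 5.1975, so 2t = ln 5.1975 / ln 1.0575 ≈ 29.4804.
t ≈ 29.4804/2 = 14.7402 years.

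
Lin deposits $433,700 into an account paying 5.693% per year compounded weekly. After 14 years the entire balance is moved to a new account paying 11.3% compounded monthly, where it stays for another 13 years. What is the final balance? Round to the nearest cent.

$4,150,830.24

After 14 years at 5.693%: 433,700 × 2.217951509359 ≈ 961,925.5696.
Then 13 years at 11.3%: 961,925.5696 × 4.315126215356 ≈ 4,150,830.2426.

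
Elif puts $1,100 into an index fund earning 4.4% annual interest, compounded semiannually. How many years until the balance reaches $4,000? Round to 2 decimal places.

We need (1 + 0.022)^(2t) = 3.6364, so 2t = ln 3.6364 / ln 1.022 ≈ 59.3243.
t ≈ 59.3243/2 = 29.6621 years.

29.66 years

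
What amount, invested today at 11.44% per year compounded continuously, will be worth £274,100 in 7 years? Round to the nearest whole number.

P = A·e^(−rt) = 274,100·e^(−0.8008).
e^(−0.8008) ≈ 0.448969644693, so P ≈ 123,062.5796.

£123,063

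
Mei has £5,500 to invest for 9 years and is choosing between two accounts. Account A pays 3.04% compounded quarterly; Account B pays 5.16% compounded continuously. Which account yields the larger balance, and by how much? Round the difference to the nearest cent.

Account B, by £1,527.51

Account A growth factor: (1 + 0.0076)^36 ≈ 1.313329555; balance ≈ 7,223.3126.
Account B growth factor: e^(0.0516·9) = e^0.4644 ≈ 1.591059267; balance ≈ 8,750.8260.
Account B is larger by 1,527.5134.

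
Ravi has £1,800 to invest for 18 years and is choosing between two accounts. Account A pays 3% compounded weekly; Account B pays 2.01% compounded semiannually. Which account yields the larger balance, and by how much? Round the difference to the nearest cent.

Account A, by £508.35

Account A growth factor: (1 + 0.03/52)^936 ≈ 1.715739685; balance ≈ 3,088.3314.
Account B growth factor: (1 + 0.01005)^36 ≈ 1.433320879; balance ≈ 2,579.9776.
Account A is larger by 508.3539.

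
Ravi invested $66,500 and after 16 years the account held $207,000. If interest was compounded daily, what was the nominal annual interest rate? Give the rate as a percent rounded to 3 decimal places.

7.098%

(1 + r/365)^5840 = 207,000/66,500 = 3.11278.
1 + r/365 = 3.11278^(1/5840) ≈ 1.000194, so r/365 ≈ 0.000194457.
r ≈ 365·0.000194457 = 7.09767%.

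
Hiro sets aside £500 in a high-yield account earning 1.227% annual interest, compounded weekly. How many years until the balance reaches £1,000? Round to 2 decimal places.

56.50 years

We need (1 + 0.000235962)^(52t) = 2, so 52t = ln 2 / ln 1.000236 ≈ 2937.8896.
t ≈ 2937.8896/52 = 56.4979 years.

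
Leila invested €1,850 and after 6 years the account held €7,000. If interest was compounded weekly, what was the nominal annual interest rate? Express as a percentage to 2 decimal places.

The 312-period growth factor is 7,000/1,850 = 3.78378.
r/52 = 3.78378^(1/312) − 1 ≈ 0.00427425, so r ≈ 52·0.00427425 = 22.22611%.

22.23%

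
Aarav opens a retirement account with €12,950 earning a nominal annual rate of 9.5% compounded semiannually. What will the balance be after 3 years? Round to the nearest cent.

Growth factor = (1 + 0.0475)^6 ≈ 1.3210650098.
A ≈ 12,950 × 1.3210650098 ≈ 17,107.7919.

€17,107.79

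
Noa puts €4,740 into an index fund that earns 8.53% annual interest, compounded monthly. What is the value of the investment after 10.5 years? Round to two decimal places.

€11,571.20

Growth factor = (1 + 0.0853/12)^126 ≈ 2.4411804564.
A ≈ 4,740 × 2.4411804564 ≈ 11,571.1954.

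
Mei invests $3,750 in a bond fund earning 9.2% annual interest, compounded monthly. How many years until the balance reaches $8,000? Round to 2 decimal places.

(1 + 0.00766667)^(12t) = 8,000/3,750 = 2.1333.
12t·ln(1 + 0.00766667) = ln(2.1333); 12t = 0.75769/0.00763743 ≈ 99.2069.
t ≈ 8.2672 years.

8.27 years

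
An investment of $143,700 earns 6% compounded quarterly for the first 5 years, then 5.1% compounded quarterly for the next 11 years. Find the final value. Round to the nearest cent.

Phase 1: 143,700·(1 + 0.015)^20 ≈ 193,543.0644.
Phase 2: 193,543.0644·(1 + 0.01275)^44 ≈ 337,968.8662.

$337,968.87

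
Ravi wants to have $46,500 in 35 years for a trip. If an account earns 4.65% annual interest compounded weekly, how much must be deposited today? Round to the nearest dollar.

Periodic rate = 4.65%/52 = 0.000894231; 1820 periods.
P = 46,500/(1 + 0.0465/52)^1820 ≈ 46,500/5.0874298055 ≈ 9,140.1753.

$9,140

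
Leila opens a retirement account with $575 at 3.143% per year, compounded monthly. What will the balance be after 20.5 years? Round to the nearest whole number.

$1,094

Periodic rate = 3.143%/12 = 0.00261917; periods = 12·20.5 = 246.
A = 575·(1 + 0.03143/12)^246 ≈ 575·1.903078211 ≈ 1,094.2700.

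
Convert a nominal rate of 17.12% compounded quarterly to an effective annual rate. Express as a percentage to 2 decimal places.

EAR = (1 + 17.12%/4)^4 − 1 = (1 + 0.0428)^4 − 1.
(1 + 0.0428)^4 ≈ 1.182508, so EAR ≈ 18.25080%.

18.25%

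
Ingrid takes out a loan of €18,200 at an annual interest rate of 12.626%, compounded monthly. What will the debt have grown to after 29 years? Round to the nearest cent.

€694,945.14

Periodic rate = 12.626%/12 = 0.0105217; periods = 12·29 = 348.
A = 18,200·(1 + 0.12626/12)^348 ≈ 18,200·38.1837987237 ≈ 694,945.1368.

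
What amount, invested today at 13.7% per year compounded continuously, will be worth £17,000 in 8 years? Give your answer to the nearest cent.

P = A·e^(−rt) = 17,000·e^(−1.096).
e^(−1.096) ≈ 0.33420523456, so P ≈ 5,681.4890.

£5,681.49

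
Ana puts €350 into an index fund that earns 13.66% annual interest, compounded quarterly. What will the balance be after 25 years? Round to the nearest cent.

Growth factor = (1 + 0.03415)^100 ≈ 28.731190979.
A ≈ 350 × 28.731190979 ≈ 10,055.9168.

€10,055.92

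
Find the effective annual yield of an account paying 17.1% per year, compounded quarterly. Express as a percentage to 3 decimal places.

One year is 4 periods at 0.04275 each: (1 + 0.04275)^4 ≈ 1.182281.
EAR = 1.182281 − 1 ≈ 18.22812%.

18.228%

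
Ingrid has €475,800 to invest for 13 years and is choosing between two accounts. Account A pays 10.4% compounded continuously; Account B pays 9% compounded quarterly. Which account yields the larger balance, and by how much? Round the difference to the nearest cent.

Account A, by €325,765.79

Account A growth factor: e^(0.104·13) = e^1.352 ≈ 3.865148101755; balance ≈ 1,839,037.4668.
Account B growth factor: (1 + 0.0225)^52 ≈ 3.180478523663; balance ≈ 1,513,271.6816.
Account A is larger by 325,765.7853.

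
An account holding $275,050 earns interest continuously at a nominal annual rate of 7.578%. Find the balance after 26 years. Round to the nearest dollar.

A = P·e^(rt) = 275,050·e^(0.07578·26) = 275,050·e^1.97028.
e^1.97028 ≈ 7.17268455888, so A ≈ 1,972,846.8879.

$1,972,847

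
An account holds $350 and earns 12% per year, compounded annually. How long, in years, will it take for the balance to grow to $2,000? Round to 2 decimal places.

(1 + 0.12)^t = 2,000/350 = 5.7143.
t·ln(1 + 0.12) = ln(5.7143); t = 1.743/0.113329 ≈ 15.3798.

15.38 years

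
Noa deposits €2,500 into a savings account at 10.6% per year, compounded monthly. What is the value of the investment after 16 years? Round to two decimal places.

€13,529.11

Periodic rate = 10.6%/12 = 0.00883333; periods = 12·16 = 192.
A = 2,500·(1 + 0.106/12)^192 ≈ 2,500·5.4116452255 ≈ 13,529.1131.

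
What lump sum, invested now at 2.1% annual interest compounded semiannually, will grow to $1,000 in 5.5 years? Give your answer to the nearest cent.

$891.46

Growth factor = (1 + 0.0105)^11 ≈ 1.12175883.
P = 1,000/1.12175883 ≈ 891.4572.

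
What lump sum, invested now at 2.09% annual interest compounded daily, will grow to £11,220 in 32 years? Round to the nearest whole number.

Periodic rate = 2.09%/365 = 0.0000572603; 11680 periods.
P = 11,220/(1 + 0.0209/365)^11680 ≈ 11,220/1.9518562696 ≈ 5,748.3741.

£5,748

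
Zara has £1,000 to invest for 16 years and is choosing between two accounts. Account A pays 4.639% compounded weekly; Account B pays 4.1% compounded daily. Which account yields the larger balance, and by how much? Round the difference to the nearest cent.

A: (1 + 0.04639/52)^832 ≈ 2.099940718, so 1,000 × 2.099940718 ≈ 2,099.9407.
B: (1 + 0.041/365)^5840 ≈ 1.926997629, so 1,000 × 1.926997629 ≈ 1,926.9976.
Difference ≈ 172.9431 in favor of A.

Account A, by £172.94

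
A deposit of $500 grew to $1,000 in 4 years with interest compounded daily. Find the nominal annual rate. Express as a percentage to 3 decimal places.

The 1460-period growth factor is 1,000/500 = 2.
r/365 = 2^(1/1460) − 1 ≈ 0.000474871, so r ≈ 365·0.000474871 = 17.33279%.

17.333%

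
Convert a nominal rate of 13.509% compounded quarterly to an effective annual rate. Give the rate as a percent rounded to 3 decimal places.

EAR = (1 + 13.509%/4)^4 − 1 = (1 + 0.0337725)^4 − 1.
(1 + 0.0337725)^4 ≈ 1.142089, so EAR ≈ 14.20889%.

14.209%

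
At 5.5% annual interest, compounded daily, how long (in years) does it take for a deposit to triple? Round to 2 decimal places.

19.98 years

(1 + 0.000150685)^(365t) = 3.
365t = ln 3 / ln(1 + 0.000150685) ≈ 1.0986/0.000150674 ≈ 7291.3399.
t ≈ 19.9763.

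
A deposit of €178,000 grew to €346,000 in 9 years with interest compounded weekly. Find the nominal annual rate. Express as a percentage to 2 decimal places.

7.39%

The 468-period growth factor is 346,000/178,000 = 1.94382.
r/52 = 1.94382^(1/468) − 1 ≈ 0.00142121, so r ≈ 52·0.00142121 = 7.39030%.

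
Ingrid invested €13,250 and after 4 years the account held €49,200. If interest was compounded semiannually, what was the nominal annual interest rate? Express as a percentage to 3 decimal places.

35.640%

(1 + r/2)^8 = 49,200/13,250 = 3.71321.
1 + r/2 = 3.71321^(1/8) ≈ 1.178199, so r/2 ≈ 0.178199.
r ≈ 2·0.178199 = 35.63980%.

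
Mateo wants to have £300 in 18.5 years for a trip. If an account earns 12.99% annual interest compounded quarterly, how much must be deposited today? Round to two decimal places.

£28.19

Periodic rate = 12.99%/4 = 0.032475; 74 periods.
P = 300/(1 + 0.032475)^74 ≈ 300/10.643545 ≈ 28.1861.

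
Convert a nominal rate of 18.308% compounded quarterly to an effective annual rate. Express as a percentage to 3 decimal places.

19.604%

One year is 4 periods at 0.04577 each: (1 + 0.04577)^4 ≈ 1.196037.
EAR = 1.196037 − 1 ≈ 19.60373%.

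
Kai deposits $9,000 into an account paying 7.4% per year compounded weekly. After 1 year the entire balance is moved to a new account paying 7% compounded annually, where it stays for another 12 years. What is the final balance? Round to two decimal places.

$21,825.43

After 1 years at 7.4%: 9,000 × 1.0767501627 ≈ 9,690.7515.
Then 12 years at 7%: 9,690.7515 × 2.252191589 ≈ 21,825.4289.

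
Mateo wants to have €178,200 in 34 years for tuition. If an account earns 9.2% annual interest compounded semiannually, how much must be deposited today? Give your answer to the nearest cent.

Growth factor = (1 + 0.046)^68 ≈ 21.2889650076.
P = 178,200/21.2889650076 ≈ 8,370.5337.

€8,370.53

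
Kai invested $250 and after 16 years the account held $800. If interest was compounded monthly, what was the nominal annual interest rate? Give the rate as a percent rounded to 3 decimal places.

7.292%

The 192-period growth factor is 800/250 = 3.2.
r/12 = 3.2^(1/192) − 1 ≈ 0.00607646, so r ≈ 12·0.00607646 = 7.29176%.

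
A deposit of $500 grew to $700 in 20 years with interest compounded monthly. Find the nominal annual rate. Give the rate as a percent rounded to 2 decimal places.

1.68%

The 240-period growth factor is 700/500 = 1.4.
r/12 = 1.4^(1/240) − 1 ≈ 0.00140295, so r ≈ 12·0.00140295 = 1.68354%.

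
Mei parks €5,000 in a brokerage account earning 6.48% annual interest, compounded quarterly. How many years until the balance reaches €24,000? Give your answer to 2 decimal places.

24.40 years

(1 + 0.0162)^(4t) = 24,000/5,000 = 4.8.
4t·ln(1 + 0.0162) = ln(4.8); 4t = 1.5686/0.0160702 ≈ 97.6104.
t ≈ 24.4026 years.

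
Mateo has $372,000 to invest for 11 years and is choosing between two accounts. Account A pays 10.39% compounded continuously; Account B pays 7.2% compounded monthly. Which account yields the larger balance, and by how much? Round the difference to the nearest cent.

Account A growth factor: e^(0.1039·11) = e^1.1429 ≈ 3.135849154225; balance ≈ 1,166,535.8854.
Account B growth factor: (1 + 0.006)^132 ≈ 2.20258894449; balance ≈ 819,363.0874.
Account A is larger by 347,172.7980.

Account A, by $347,172.80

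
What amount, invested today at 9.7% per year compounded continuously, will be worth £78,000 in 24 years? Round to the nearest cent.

£7,604.26

P = A·e^(−rt) = 78,000·e^(−2.328).
e^(−2.328) ≈ 0.097490533305, so P ≈ 7,604.2616.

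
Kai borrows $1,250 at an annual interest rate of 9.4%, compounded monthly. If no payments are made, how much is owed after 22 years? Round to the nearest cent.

$9,806.90

Growth factor = (1 + 0.094/12)^264 ≈ 7.845517775.
A ≈ 1,250 × 7.845517775 ≈ 9,806.8972.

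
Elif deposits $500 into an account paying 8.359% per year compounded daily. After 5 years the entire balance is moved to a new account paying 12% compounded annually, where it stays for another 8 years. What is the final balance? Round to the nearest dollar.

After 5 years at 8.359%: 500 × 1.518772054 ≈ 759.3860.
Then 8 years at 12%: 759.3860 × 2.475963176 ≈ 1,880.2118.

$1,880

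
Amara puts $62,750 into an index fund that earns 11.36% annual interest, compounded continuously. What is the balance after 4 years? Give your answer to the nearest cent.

A = P·e^(rt) = 62,750·e^(0.1136·4) = 62,750·e^0.4544.
e^0.4544 ≈ 1.5752279627, so A ≈ 98,845.5547.

$98,845.55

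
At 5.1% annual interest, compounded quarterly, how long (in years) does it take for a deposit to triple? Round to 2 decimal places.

(1 + 0.01275)^(4t) = 3.
4t = ln 3 / ln(1 + 0.01275) ≈ 1.0986/0.0126694 ≈ 86.7138.
t ≈ 21.6785.

21.68 years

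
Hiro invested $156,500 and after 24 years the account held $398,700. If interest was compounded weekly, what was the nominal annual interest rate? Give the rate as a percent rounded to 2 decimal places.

The 1248-period growth factor is 398,700/156,500 = 2.5476.
r/52 = 2.5476^(1/1248) − 1 ≈ 0.000749602, so r ≈ 52·0.000749602 = 3.89793%.

3.90%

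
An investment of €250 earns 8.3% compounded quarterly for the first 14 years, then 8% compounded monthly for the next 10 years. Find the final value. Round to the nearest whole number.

Phase 1: 250·(1 + 0.02075)^56 ≈ 789.6339.
Phase 2: 789.6339·(1 + 0.08/12)^120 ≈ 1,752.7031.

€1,753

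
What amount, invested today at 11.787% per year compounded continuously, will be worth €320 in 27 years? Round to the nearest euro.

€13

P = A·e^(−rt) = 320·e^(−3.18249).
e^(−3.18249) ≈ 0.0414822357, so P ≈ 13.2743.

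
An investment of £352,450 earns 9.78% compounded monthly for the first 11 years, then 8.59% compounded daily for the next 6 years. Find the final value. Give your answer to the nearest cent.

£1,722,768.59

After 11 years at 9.78%: 352,450 × 2.919580055877 ≈ 1,029,005.9907.
Then 6 years at 8.59%: 1,029,005.9907 × 1.67420656709 ≈ 1,722,768.5872.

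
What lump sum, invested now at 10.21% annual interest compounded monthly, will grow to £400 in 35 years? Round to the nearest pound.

£11

Growth factor = (1 + 0.1021/12)^420 ≈ 35.1063989.
P = 400/35.1063989 ≈ 11.3939.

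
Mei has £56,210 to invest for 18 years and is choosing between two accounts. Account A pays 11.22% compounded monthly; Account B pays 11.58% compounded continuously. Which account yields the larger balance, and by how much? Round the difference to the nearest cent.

Account B, by £32,311.22

Account A growth factor: (1 + 0.00935)^216 ≈ 7.46493566835; balance ≈ 419,604.0339.
Account B growth factor: e^(0.1158·18) = e^2.0844 ≈ 8.03976617455; balance ≈ 451,915.2567.
Account B is larger by 32,311.2228.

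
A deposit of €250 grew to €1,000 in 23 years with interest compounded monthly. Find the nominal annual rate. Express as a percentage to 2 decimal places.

(1 + r/12)^276 = 1,000/250 = 4.
1 + r/12 = 4^(1/276) ≈ 1.005035, so r/12 ≈ 0.00503544.
r ≈ 12·0.00503544 = 6.04253%.

6.04%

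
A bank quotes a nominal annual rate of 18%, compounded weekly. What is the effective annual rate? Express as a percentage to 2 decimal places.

One year is 52 periods at 0.00346154 each: (1 + 0.00346154)^52 ≈ 1.196845.
EAR = 1.196845 − 1 ≈ 19.68453%.

19.68%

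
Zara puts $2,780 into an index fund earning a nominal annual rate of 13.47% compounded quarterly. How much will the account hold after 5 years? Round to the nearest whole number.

$5,392

Growth factor = (1 + 0.033675)^20 ≈ 1.939457445.
A ≈ 2,780 × 1.939457445 ≈ 5,391.6917.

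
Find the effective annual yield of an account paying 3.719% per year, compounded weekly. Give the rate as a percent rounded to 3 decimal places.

3.788%

One year is 52 periods at 0.000715192 each: (1 + 0.000715192)^52 ≈ 1.037876.
EAR = 1.037876 − 1 ≈ 3.78764%.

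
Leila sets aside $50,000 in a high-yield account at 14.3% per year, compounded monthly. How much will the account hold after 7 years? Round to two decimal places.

$135,247.40

Periodic rate = 14.3%/12 = 0.0119167; periods = 12·7 = 84.
A = 50,000·(1 + 0.143/12)^84 ≈ 50,000·2.70494795503 ≈ 135,247.3978.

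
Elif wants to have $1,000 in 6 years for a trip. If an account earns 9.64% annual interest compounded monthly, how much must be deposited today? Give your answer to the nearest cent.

Periodic rate = 9.64%/12 = 0.00803333; 72 periods.
P = 1,000/(1 + 0.0964/12)^72 ≈ 1,000/1.7790671 ≈ 562.0923.

$562.09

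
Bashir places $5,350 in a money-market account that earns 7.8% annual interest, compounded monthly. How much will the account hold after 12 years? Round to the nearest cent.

$13,599.97

Growth factor = (1 + 0.0065)^144 ≈ 2.5420507015.
A ≈ 5,350 × 2.5420507015 ≈ 13,599.9713.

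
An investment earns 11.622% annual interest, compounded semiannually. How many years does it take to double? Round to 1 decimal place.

(1 + 0.05811)^(2t) = 2.
2t = ln 2 / ln(1 + 0.05811) ≈ 0.69315/0.0564843 ≈ 12.2715.
t ≈ 6.1358.

6.1 years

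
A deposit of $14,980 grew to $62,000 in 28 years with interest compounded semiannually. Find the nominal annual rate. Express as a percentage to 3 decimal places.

The 56-period growth factor is 62,000/14,980 = 4.13885.
r/2 = 4.13885^(1/56) − 1 ≈ 0.025689, so r ≈ 2·0.025689 = 5.13781%.

5.138%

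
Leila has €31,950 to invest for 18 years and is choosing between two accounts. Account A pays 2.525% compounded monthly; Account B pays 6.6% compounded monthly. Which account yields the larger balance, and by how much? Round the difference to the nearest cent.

Account A growth factor: (1 + 0.02525/12)^216 ≈ 1.5746334229; balance ≈ 50,309.5379.
Account B growth factor: (1 + 0.0055)^216 ≈ 3.26985267312; balance ≈ 104,471.7929.
Account B is larger by 54,162.2550.

Account B, by €54,162.26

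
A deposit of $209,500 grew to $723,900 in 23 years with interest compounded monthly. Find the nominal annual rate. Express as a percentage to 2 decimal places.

5.40%

The 276-period growth factor is 723,900/209,500 = 3.45537.
r/12 = 3.45537^(1/276) − 1 ≈ 0.0045026, so r ≈ 12·0.0045026 = 5.40313%.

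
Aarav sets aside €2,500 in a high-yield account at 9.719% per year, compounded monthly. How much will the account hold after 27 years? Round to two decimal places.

Growth factor = (1 + 0.09719/12)^324 ≈ 13.647555188.
A ≈ 2,500 × 13.647555188 ≈ 34,118.8880.

€34,118.89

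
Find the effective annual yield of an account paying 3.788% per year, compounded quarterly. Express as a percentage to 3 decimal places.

3.842%

One year is 4 periods at 0.00947 each: (1 + 0.00947)^4 ≈ 1.038421.
EAR = 1.038421 − 1 ≈ 3.84215%.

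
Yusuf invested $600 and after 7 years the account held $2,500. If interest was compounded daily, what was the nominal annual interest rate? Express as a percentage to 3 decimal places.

20.393%

(1 + r/365)^2555 = 2,500/600 = 4.16667.
1 + r/365 = 4.16667^(1/2555) ≈ 1.000559, so r/365 ≈ 0.000558714.
r ≈ 365·0.000558714 = 20.39307%.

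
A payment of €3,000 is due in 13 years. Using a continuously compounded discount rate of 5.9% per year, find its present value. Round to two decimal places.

€1,393.21

P = A·e^(−rt) = 3,000·e^(−0.767).
e^(−0.767) ≈ 0.4644041932, so P ≈ 1,393.2126.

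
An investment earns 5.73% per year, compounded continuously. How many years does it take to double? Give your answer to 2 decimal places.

e^(0.0573t) = 2, so 0.0573t = ln 2 ≈ 0.69315.
t ≈ 0.69315/0.0573 ≈ 12.0968.

12.10 years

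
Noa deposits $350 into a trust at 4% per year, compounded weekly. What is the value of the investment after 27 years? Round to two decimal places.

Growth factor = (1 + 0.04/52)^1404 ≈ 2.943457257.
A ≈ 350 × 2.943457257 ≈ 1,030.2100.

$1,030.21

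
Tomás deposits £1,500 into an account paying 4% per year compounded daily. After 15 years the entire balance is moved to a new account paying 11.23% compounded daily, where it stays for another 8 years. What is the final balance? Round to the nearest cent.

£6,710.64

Phase 1: 1,500·(1 + 0.04/365)^5475 ≈ 2,733.0884.
Phase 2: 2,733.0884·(1 + 0.1123/365)^2920 ≈ 6,710.6382.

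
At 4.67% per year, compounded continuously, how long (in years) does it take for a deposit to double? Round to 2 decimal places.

14.84 years

e^(0.0467t) = 2, so 0.0467t = ln 2 ≈ 0.69315.
t ≈ 0.69315/0.0467 ≈ 14.8426.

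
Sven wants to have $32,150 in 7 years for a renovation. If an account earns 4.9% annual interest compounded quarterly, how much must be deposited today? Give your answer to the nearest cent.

$22,862.46

Periodic rate = 4.9%/4 = 0.01225; 28 periods.
P = 32,150/(1 + 0.01225)^28 ≈ 32,150/1.4062352894 ≈ 22,862.4614.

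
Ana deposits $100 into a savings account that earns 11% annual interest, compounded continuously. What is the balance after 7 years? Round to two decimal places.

A = P·e^(rt) = 100·e^(0.11·7) = 100·e^0.77.
e^0.77 ≈ 2.15976625, so A ≈ 215.9766.

$215.98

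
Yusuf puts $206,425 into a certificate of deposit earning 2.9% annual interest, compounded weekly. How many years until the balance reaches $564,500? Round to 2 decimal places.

(1 + 0.000557692)^(52t) = 564,500/206,425 = 2.7346.
52t·ln(1 + 0.000557692) = ln(2.7346); 52t = 1.006/0.000557537 ≈ 1804.3708.
t ≈ 34.6994 years.

34.70 years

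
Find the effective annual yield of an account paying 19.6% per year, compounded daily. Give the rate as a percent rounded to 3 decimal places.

21.646%

One year is 365 periods at 0.000536986 each: (1 + 0.000536986)^365 ≈ 1.216463.
EAR = 1.216463 − 1 ≈ 21.64629%.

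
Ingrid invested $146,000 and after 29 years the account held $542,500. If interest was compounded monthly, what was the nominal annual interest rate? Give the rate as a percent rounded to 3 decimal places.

4.535%

(1 + r/12)^348 = 542,500/146,000 = 3.71575.
1 + r/12 = 3.71575^(1/348) ≈ 1.003779, so r/12 ≈ 0.00377891.
r ≈ 12·0.00377891 = 4.53469%.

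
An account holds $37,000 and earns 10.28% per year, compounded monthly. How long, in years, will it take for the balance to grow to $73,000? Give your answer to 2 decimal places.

6.64 years

We need (1 + 0.00856667)^(12t) = 1.973, so 12t = ln 1.973 / ln 1.008567 ≈ 79.6632.
t ≈ 79.6632/12 = 6.6386 years.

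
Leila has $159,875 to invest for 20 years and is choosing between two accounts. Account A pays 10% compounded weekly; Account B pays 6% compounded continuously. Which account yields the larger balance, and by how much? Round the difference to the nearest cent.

Account A, by $648,254.96

A: (1 + 0.1/52)^1040 ≈ 7.374878186536, so 159,875 × 7.374878186536 ≈ 1,179,058.6501.
B: e^(0.06·20) = e^1.2 ≈ 3.32011692274, so 159,875 × 3.32011692274 ≈ 530,803.6930.
Difference ≈ 648,254.9570 in favor of A.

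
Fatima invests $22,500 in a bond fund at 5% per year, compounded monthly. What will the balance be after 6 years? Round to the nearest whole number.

Periodic rate = 5%/12 = 0.00416667; periods = 12·6 = 72.
A = 22,500·(1 + 0.05/12)^72 ≈ 22,500·1.3490177442 ≈ 30,352.8992.

$30,353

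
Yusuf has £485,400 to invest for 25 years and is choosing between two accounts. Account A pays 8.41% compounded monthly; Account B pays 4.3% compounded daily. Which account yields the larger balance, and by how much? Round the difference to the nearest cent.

Account A growth factor: (1 + 0.0841/12)^300 ≈ 8.126795856653; balance ≈ 3,944,746.7088.
Account B growth factor: (1 + 0.043/365)^9125 ≈ 2.92980738821; balance ≈ 1,422,128.5062.
Account A is larger by 2,522,618.2026.

Account A, by £2,522,618.20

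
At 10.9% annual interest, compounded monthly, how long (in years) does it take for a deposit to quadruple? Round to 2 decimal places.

(1 + 0.00908333)^(12t) = 4.
12t = ln 4 / ln(1 + 0.00908333) ≈ 1.3863/0.00904233 ≈ 153.3117.
t ≈ 12.7760.

12.78 years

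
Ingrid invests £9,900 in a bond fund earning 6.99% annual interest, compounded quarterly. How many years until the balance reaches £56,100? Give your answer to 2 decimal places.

We need (1 + 0.017475)^(4t) = 5.6667, so 4t = ln 5.6667 / ln 1.017475 ≈ 100.1267.
t ≈ 100.1267/4 = 25.0317 years.

25.03 years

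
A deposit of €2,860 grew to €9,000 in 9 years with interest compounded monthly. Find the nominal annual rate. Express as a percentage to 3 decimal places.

12.806%

The 108-period growth factor is 9,000/2,860 = 3.14685.
r/12 = 3.14685^(1/108) − 1 ≈ 0.0106714, so r ≈ 12·0.0106714 = 12.80566%.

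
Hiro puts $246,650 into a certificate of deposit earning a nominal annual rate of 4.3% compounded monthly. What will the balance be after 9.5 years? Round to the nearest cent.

$370,828.68

Growth factor = (1 + 0.043/12)^114 ≈ 1.50346109662.
A ≈ 246,650 × 1.50346109662 ≈ 370,828.6795.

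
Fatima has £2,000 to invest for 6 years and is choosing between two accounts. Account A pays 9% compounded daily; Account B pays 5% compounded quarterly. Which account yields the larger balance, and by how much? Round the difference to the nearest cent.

Account A, by £737.08

A: (1 + 0.09/365)^2190 ≈ 1.715892641, so 2,000 × 1.715892641 ≈ 3,431.7853.
B: (1 + 0.0125)^24 ≈ 1.34735105, so 2,000 × 1.34735105 ≈ 2,694.7021.
Difference ≈ 737.0832 in favor of A.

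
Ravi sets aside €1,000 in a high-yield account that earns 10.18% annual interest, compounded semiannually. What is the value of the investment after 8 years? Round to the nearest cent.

Growth factor = (1 + 0.0509)^16 ≈ 2.213004375.
A ≈ 1,000 × 2.213004375 ≈ 2,213.0044.

€2,213.00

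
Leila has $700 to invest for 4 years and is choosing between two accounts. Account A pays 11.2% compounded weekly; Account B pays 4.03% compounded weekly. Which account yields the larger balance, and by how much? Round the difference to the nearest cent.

A: (1 + 0.112/52)^208 ≈ 1.564424821, so 700 × 1.564424821 ≈ 1,095.0974.
B: (1 + 0.000775)^208 ≈ 1.17484658, so 700 × 1.17484658 ≈ 822.3926.
Difference ≈ 272.7048 in favor of A.

Account A, by $272.70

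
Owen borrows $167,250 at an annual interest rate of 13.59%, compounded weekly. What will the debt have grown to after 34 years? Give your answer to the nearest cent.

$16,882,997.31

Periodic rate = 13.59%/52 = 0.00261346; periods = 52·34 = 1768.
A = 167,250·(1 + 0.1359/52)^1768 ≈ 167,250·100.94467748264 ≈ 16,882,997.3090.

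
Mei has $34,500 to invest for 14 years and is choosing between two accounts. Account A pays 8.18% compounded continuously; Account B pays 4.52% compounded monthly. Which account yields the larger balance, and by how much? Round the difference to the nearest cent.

Account A growth factor: e^(0.0818·14) = e^1.1452 ≈ 3.14306990796; balance ≈ 108,435.9118.
Account B growth factor: (1 + 0.0452/12)^168 ≈ 1.8806382444; balance ≈ 64,882.0194.
Account A is larger by 43,553.8924.

Account A, by $43,553.89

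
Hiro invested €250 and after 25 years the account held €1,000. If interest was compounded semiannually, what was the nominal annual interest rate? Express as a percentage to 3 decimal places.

(1 + r/2)^50 = 1,000/250 = 4.
1 + r/2 = 4^(1/50) ≈ 1.028114, so r/2 ≈ 0.0281138.
r ≈ 2·0.0281138 = 5.62277%.

5.623%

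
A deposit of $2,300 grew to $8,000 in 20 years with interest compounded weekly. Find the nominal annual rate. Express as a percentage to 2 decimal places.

6.24%

(1 + r/52)^1040 = 8,000/2,300 = 3.47826.
1 + r/52 = 3.47826^(1/1040) ≈ 1.001199, so r/52 ≈ 0.00119931.
r ≈ 52·0.00119931 = 6.23640%.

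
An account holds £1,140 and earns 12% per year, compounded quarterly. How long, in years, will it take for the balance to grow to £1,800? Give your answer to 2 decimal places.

3.86 years

(1 + 0.03)^(4t) = 1,800/1,140 = 1.5789.
4t·ln(1 + 0.03) = ln(1.5789); 4t = 0.45676/0.0295588 ≈ 15.4525.
t ≈ 3.8631 years.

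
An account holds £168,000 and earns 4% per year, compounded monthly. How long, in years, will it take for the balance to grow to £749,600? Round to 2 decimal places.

37.45 years

We need (1 + 0.00333333)^(12t) = 4.4619, so 12t = ln 4.4619 / ln 1.003333 ≈ 449.4201.
t ≈ 449.4201/12 = 37.4517 years.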